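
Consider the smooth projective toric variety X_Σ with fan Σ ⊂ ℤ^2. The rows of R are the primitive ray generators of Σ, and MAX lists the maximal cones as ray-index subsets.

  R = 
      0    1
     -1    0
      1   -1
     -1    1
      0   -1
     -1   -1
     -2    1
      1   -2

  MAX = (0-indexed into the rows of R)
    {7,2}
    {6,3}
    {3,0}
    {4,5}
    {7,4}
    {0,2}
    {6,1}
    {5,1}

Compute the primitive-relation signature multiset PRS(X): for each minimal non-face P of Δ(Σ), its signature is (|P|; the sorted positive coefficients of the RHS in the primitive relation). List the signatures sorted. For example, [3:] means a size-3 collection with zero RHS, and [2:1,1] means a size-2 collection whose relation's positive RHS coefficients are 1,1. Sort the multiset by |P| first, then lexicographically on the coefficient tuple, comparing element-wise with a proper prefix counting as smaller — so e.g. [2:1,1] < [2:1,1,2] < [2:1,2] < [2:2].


|primitive collections| = 20. Relations:

  {0,4}:  v_{0} + v_{4} = 0  →  sig = [2:]
  {2,3}:  v_{2} + v_{3} = 0  →  sig = [2:]
  {0,1}:  v_{0} + v_{1} = v_{3}  →  sig = [2:1]
  {0,5}:  v_{0} + v_{5} = v_{1}  →  sig = [2:1]
  {0,7}:  v_{0} + v_{7} = v_{2}  →  sig = [2:1]
  {1,2}:  v_{1} + v_{2} = v_{4}  →  sig = [2:1]
  {1,3}:  v_{1} + v_{3} = v_{6}  →  sig = [2:1]
  {1,4}:  v_{1} + v_{4} = v_{5}  →  sig = [2:1]
  {2,4}:  v_{2} + v_{4} = v_{7}  →  sig = [2:1]
  {2,6}:  v_{2} + v_{6} = v_{1}  →  sig = [2:1]
  {3,4}:  v_{3} + v_{4} = v_{1}  →  sig = [2:1]
  {3,7}:  v_{3} + v_{7} = v_{4}  →  sig = [2:1]
  {6,7}:  v_{6} + v_{7} = v_{5}  →  sig = [2:1]
  {0,6}:  v_{0} + v_{6} = 2·v_{3}  →  sig = [2:2]
  {1,7}:  v_{1} + v_{7} = 2·v_{4}  →  sig = [2:2]
  {2,5}:  v_{2} + v_{5} = 2·v_{4}  →  sig = [2:2]
  {3,5}:  v_{3} + v_{5} = 2·v_{1}  →  sig = [2:2]
  {4,6}:  v_{4} + v_{6} = 2·v_{1}  →  sig = [2:2]
  {5,6}:  v_{5} + v_{6} = 3·v_{1}  →  sig = [2:3]
  {5,7}:  v_{5} + v_{7} = 3·v_{4}  →  sig = [2:3]

Hence PRS(X_Σ) =
    |P|=2: 20 collections, coeffs (), (), (1), (1), (1), (1), (1), (1), (1), (1), (1), (1), (1), (2), (2), (2), (2), (2), (3), (3)


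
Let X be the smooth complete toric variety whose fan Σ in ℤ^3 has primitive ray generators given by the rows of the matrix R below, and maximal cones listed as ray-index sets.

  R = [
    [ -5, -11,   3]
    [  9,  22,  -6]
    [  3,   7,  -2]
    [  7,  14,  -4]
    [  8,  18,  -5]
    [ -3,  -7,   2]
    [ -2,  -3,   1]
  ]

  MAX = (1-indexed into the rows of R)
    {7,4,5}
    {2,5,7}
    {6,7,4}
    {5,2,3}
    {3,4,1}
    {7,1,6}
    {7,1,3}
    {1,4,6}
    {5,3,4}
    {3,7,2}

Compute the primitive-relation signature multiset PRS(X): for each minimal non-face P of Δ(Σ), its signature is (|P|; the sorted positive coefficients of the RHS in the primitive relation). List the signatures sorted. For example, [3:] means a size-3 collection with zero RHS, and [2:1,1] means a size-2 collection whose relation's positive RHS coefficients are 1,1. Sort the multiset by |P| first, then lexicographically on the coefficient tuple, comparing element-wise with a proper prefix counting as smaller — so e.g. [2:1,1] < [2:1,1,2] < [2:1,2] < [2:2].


|primitive collections| = 9. Relations:

  • {3,6}:  v_{3} + v_{6} = 0  ⇒ sig = [2:]
  • {1,5}:  v_{1} + v_{5} = v_{3}  ⇒ sig = [2:1]
  • {2,6}:  v_{2} + v_{6} = v_{5} + v_{7}  ⇒ sig = [2:1,1]
  • {5,6}:  v_{5} + v_{6} = v_{4} + v_{7}  ⇒ sig = [2:1,1]
  • {1,2}:  v_{1} + v_{2} = 2·v_{3} + v_{7}  ⇒ sig = [2:1,2]
  • {2,4}:  v_{2} + v_{4} = 2·v_{5}  ⇒ sig = [2:2]
  • {1,4,7}:  v_{1} + v_{4} + v_{7} = 0  ⇒ sig = [3:]
  • {3,4,7}:  v_{3} + v_{4} + v_{7} = v_{5}  ⇒ sig = [3:1]
  • {3,5,7}:  v_{3} + v_{5} + v_{7} = v_{2}  ⇒ sig = [3:1]

so the primitive-relation signature multiset is
    |P|=2: 6 collections, coeffs (), (1), (1,1), (1,1), (1,2), (2)
    |P|=3: 3 collections, coeffs (), (1), (1)


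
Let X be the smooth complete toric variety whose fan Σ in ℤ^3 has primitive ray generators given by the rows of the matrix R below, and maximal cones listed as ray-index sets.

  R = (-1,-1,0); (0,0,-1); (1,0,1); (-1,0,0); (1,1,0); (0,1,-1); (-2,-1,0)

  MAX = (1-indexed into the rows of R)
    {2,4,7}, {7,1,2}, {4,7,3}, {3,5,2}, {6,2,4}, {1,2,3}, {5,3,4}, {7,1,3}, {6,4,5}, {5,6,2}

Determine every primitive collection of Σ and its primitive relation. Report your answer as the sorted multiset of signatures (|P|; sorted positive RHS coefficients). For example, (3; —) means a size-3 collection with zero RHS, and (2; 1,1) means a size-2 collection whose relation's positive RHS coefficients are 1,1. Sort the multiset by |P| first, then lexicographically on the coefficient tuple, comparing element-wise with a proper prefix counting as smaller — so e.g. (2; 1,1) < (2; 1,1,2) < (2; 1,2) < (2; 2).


Σ has 9 primitive collections:

  P = {1,5}:  v_{1} + v_{5} = 0  so sig = (2; —)
  P = {1,4}:  v_{1} + v_{4} = v_{7}  so sig = (2; 1)
  P = {3,6}:  v_{3} + v_{6} = v_{5}  so sig = (2; 1)
  P = {5,7}:  v_{5} + v_{7} = v_{4}  so sig = (2; 1)
  P = {1,6}:  v_{1} + v_{6} = v_{2} + v_{4}  so sig = (2; 1,1)
  P = {6,7}:  v_{6} + v_{7} = v_{2} + 2·v_{4}  so sig = (2; 1,2)
  P = {2,3,4}:  v_{2} + v_{3} + v_{4} = 0  so sig = (3; —)
  P = {2,3,7}:  v_{2} + v_{3} + v_{7} = v_{1}  so sig = (3; 1)
  P = {2,4,5}:  v_{2} + v_{4} + v_{5} = v_{6}  so sig = (3; 1)

Sorted signature multiset PRS(X):
{ (2; —),  (2; 1) ×3,  (2; 1,1),  (2; 1,2),  (3; —),  (3; 1) ×2 }


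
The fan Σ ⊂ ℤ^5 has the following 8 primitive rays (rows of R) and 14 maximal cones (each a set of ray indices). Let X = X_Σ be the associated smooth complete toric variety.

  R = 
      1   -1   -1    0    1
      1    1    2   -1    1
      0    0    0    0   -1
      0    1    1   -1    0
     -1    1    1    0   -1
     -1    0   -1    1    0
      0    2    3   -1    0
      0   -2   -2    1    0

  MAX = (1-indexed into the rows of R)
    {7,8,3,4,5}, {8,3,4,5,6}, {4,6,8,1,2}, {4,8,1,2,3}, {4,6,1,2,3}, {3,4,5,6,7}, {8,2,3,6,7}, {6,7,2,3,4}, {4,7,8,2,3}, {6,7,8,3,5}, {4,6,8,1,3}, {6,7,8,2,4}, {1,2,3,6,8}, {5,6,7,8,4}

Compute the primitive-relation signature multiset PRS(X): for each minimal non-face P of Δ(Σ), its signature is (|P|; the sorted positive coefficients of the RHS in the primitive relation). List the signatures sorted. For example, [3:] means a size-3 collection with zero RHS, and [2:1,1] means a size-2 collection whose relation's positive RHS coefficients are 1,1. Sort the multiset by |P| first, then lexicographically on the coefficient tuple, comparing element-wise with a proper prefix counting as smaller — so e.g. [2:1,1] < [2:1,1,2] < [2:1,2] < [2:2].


Minimal non-faces — 5 found among 8 rays, 14 max cones:

  P={1,5}:  v_{1} + v_{5} = 0  ⟹  sig = [2:]
  P={1,7}:  v_{1} + v_{7} = v_{2}  ⟹  sig = [2:1]
  P={2,5}:  v_{2} + v_{5} = v_{7}  ⟹  sig = [2:1]
  P={2,3,4,6,8}:  v_{2} + v_{3} + v_{4} + v_{6} + v_{8} = 0  ⟹  sig = [5:]
  P={3,4,6,7,8}:  v_{3} + v_{4} + v_{6} + v_{7} + v_{8} = v_{5}  ⟹  sig = [5:1]

so the primitive-relation signature multiset is
{ [2:],  [2:1] ×2,  [5:],  [5:1] }


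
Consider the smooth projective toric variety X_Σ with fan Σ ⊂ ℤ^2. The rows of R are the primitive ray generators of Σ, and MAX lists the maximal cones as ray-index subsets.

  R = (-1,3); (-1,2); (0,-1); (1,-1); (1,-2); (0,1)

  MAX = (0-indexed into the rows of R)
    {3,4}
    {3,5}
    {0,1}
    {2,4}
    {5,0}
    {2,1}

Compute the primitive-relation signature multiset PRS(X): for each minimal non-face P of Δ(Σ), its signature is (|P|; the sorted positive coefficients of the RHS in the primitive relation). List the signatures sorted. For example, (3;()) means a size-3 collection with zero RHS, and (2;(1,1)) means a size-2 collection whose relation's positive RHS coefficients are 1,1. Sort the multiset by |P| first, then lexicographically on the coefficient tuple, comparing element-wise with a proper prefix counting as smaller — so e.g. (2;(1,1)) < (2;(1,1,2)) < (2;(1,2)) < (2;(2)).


Minimal non-faces — 9 found among 6 rays, 6 max cones:

  {1,4}:  v_{1} + v_{4} = 0 — sig = (2;())
  {2,5}:  v_{2} + v_{5} = 0 — sig = (2;())
  {0,2}:  v_{0} + v_{2} = v_{1} — sig = (2;(1))
  {0,4}:  v_{0} + v_{4} = v_{5} — sig = (2;(1))
  {1,3}:  v_{1} + v_{3} = v_{5} — sig = (2;(1))
  {1,5}:  v_{1} + v_{5} = v_{0} — sig = (2;(1))
  {2,3}:  v_{2} + v_{3} = v_{4} — sig = (2;(1))
  {4,5}:  v_{4} + v_{5} = v_{3} — sig = (2;(1))
  {0,3}:  v_{0} + v_{3} = 2·v_{5} — sig = (2;(2))

Signatures (|P|; sorted positive RHS coefficients), sorted:
    (2;())
    (2;())
    (2;(1))
    (2;(1))
    (2;(1))
    (2;(1))
    (2;(1))
    (2;(1))
    (2;(2))


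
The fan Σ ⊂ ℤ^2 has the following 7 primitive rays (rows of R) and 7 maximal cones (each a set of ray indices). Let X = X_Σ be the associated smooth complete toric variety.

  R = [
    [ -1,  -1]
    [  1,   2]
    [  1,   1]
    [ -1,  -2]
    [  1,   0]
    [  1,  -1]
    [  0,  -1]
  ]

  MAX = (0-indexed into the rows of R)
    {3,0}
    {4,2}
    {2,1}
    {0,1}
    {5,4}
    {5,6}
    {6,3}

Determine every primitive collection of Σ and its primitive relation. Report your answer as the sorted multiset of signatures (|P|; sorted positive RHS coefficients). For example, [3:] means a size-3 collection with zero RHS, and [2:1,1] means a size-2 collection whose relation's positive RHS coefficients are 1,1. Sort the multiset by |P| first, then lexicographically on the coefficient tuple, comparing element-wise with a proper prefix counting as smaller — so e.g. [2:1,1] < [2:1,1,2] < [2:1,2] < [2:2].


Primitive collections (14):

  {0,2}:  v_{0} + v_{2} = 0 — sig = [2:]
  {1,3}:  v_{1} + v_{3} = 0 — sig = [2:]
  {0,4}:  v_{0} + v_{4} = v_{6} — sig = [2:1]
  {0,6}:  v_{0} + v_{6} = v_{3} — sig = [2:1]
  {1,6}:  v_{1} + v_{6} = v_{2} — sig = [2:1]
  {2,3}:  v_{2} + v_{3} = v_{6} — sig = [2:1]
  {2,6}:  v_{2} + v_{6} = v_{4} — sig = [2:1]
  {4,6}:  v_{4} + v_{6} = v_{5} — sig = [2:1]
  {1,5}:  v_{1} + v_{5} = v_{2} + v_{4} — sig = [2:1,1]
  {0,5}:  v_{0} + v_{5} = 2·v_{6} — sig = [2:2]
  {1,4}:  v_{1} + v_{4} = 2·v_{2} — sig = [2:2]
  {2,5}:  v_{2} + v_{5} = 2·v_{4} — sig = [2:2]
  {3,4}:  v_{3} + v_{4} = 2·v_{6} — sig = [2:2]
  {3,5}:  v_{3} + v_{5} = 3·v_{6} — sig = [2:3]

so the primitive-relation signature multiset is
    [2:]
    [2:]
    [2:1]
    [2:1]
    [2:1]
    [2:1]
    [2:1]
    [2:1]
    [2:1,1]
    [2:2]
    [2:2]
    [2:2]
    [2:2]
    [2:3]


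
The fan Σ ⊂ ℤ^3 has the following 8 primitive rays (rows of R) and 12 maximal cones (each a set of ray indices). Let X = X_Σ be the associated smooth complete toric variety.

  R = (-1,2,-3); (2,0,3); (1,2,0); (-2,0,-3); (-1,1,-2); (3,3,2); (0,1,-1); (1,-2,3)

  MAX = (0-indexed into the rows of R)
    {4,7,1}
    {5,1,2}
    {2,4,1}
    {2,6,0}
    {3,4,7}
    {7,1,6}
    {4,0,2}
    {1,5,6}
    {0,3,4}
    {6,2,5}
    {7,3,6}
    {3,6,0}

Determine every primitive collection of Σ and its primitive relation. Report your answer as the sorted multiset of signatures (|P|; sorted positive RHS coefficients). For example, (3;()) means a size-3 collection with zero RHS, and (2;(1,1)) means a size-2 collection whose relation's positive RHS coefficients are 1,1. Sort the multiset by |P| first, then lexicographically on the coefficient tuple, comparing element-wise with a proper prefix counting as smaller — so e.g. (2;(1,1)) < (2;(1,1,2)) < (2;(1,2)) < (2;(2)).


11 collections generate NE(X_Σ); each relation:

  P = {0,7}:  v_{0} + v_{7} = 0  →  sig = (2;())
  P = {1,3}:  v_{1} + v_{3} = 0  →  sig = (2;())
  P = {0,1}:  v_{0} + v_{1} = v_{2}  →  sig = (2;(1))
  P = {2,3}:  v_{2} + v_{3} = v_{0}  →  sig = (2;(1))
  P = {2,7}:  v_{2} + v_{7} = v_{1}  →  sig = (2;(1))
  P = {4,6}:  v_{4} + v_{6} = v_{0}  →  sig = (2;(1))
  P = {3,5}:  v_{3} + v_{5} = v_{2} + v_{6}  →  sig = (2;(1,1))
  P = {0,5}:  v_{0} + v_{5} = 2·v_{2} + v_{6}  →  sig = (2;(1,2))
  P = {5,7}:  v_{5} + v_{7} = 2·v_{1} + v_{6}  →  sig = (2;(1,2))
  P = {4,5}:  v_{4} + v_{5} = 2·v_{2}  →  sig = (2;(2))
  P = {1,2,6}:  v_{1} + v_{2} + v_{6} = v_{5}  →  sig = (3;(1))

so the primitive-relation signature multiset is
[(2;()), (2;()), (2;(1)), (2;(1)), (2;(1)), (2;(1)), (2;(1,1)), (2;(1,2)), (2;(1,2)), (2;(2)), (3;(1))]


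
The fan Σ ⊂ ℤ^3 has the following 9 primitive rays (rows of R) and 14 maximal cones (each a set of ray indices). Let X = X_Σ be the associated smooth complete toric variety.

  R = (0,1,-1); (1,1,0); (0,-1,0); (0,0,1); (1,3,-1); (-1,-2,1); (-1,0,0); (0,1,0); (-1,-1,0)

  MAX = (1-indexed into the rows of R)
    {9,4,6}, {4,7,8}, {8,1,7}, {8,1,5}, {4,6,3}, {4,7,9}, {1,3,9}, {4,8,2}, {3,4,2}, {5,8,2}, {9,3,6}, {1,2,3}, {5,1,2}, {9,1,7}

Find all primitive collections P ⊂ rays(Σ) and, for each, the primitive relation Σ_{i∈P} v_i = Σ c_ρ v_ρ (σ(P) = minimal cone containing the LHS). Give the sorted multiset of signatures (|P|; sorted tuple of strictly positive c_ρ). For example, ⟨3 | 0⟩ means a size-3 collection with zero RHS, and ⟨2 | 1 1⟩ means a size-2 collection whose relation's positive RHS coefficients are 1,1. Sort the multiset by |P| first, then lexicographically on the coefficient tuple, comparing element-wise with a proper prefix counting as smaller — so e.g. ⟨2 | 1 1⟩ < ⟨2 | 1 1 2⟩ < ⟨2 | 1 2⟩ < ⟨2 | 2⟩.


|primitive collections| = 17. Relations:

  • {2,9}:  v_{2} + v_{9} = 0  →  sig = ⟨2 | 0⟩
  • {3,8}:  v_{3} + v_{8} = 0  →  sig = ⟨2 | 0⟩
  • {1,4}:  v_{1} + v_{4} = v_{8}  →  sig = ⟨2 | 1⟩
  • {1,6}:  v_{1} + v_{6} = v_{9}  →  sig = ⟨2 | 1⟩
  • {2,7}:  v_{2} + v_{7} = v_{8}  →  sig = ⟨2 | 1⟩
  • {3,7}:  v_{3} + v_{7} = v_{9}  →  sig = ⟨2 | 1⟩
  • {5,6}:  v_{5} + v_{6} = v_{8}  →  sig = ⟨2 | 1⟩
  • {8,9}:  v_{8} + v_{9} = v_{7}  →  sig = ⟨2 | 1⟩
  • {2,6}:  v_{2} + v_{6} = v_{3} + v_{4}  →  sig = ⟨2 | 1 1⟩
  • {3,5}:  v_{3} + v_{5} = v_{1} + v_{2}  →  sig = ⟨2 | 1 1⟩
  • {5,9}:  v_{5} + v_{9} = v_{1} + v_{8}  →  sig = ⟨2 | 1 1⟩
  • {6,8}:  v_{6} + v_{8} = v_{4} + v_{9}  →  sig = ⟨2 | 1 1⟩
  • {4,5}:  v_{4} + v_{5} = v_{2} + 2·v_{8}  →  sig = ⟨2 | 1 2⟩
  • {5,7}:  v_{5} + v_{7} = v_{1} + 2·v_{8}  →  sig = ⟨2 | 1 2⟩
  • {6,7}:  v_{6} + v_{7} = v_{4} + 2·v_{9}  →  sig = ⟨2 | 1 2⟩
  • {1,2,8}:  v_{1} + v_{2} + v_{8} = v_{5}  →  sig = ⟨3 | 1⟩
  • {3,4,9}:  v_{3} + v_{4} + v_{9} = v_{6}  →  sig = ⟨3 | 1⟩

so the primitive-relation signature multiset is
    ⟨2 | 0⟩
    ⟨2 | 0⟩
    ⟨2 | 1⟩
    ⟨2 | 1⟩
    ⟨2 | 1⟩
    ⟨2 | 1⟩
    ⟨2 | 1⟩
    ⟨2 | 1⟩
    ⟨2 | 1 1⟩
    ⟨2 | 1 1⟩
    ⟨2 | 1 1⟩
    ⟨2 | 1 1⟩
    ⟨2 | 1 2⟩
    ⟨2 | 1 2⟩
    ⟨2 | 1 2⟩
    ⟨3 | 1⟩
    ⟨3 | 1⟩


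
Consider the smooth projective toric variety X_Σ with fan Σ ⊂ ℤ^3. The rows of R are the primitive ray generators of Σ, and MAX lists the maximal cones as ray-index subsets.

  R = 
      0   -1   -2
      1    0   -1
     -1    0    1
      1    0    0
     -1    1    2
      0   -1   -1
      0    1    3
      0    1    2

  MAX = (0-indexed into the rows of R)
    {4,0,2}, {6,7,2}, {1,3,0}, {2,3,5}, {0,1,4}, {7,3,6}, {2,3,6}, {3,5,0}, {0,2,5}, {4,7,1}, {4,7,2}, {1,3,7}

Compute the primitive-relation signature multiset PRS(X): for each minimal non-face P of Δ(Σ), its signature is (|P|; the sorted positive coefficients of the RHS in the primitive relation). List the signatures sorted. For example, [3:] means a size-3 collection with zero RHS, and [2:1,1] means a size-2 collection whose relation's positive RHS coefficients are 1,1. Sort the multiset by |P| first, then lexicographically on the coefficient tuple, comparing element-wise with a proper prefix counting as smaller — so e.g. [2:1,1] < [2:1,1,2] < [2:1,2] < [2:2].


Σ has 12 primitive collections:

  {0,7}:  v_{0} + v_{7} = 0  ⇒ sig = [2:]
  {1,2}:  v_{1} + v_{2} = 0  ⇒ sig = [2:]
  {3,4}:  v_{3} + v_{4} = v_{7}  ⇒ sig = [2:1]
  {4,5}:  v_{4} + v_{5} = v_{2}  ⇒ sig = [2:1]
  {0,6}:  v_{0} + v_{6} = v_{2} + v_{3}  ⇒ sig = [2:1,1]
  {1,5}:  v_{1} + v_{5} = v_{0} + v_{3}  ⇒ sig = [2:1,1]
  {1,6}:  v_{1} + v_{6} = v_{3} + v_{7}  ⇒ sig = [2:1,1]
  {5,7}:  v_{5} + v_{7} = v_{2} + v_{3}  ⇒ sig = [2:1,1]
  {4,6}:  v_{4} + v_{6} = v_{2} + 2·v_{7}  ⇒ sig = [2:1,2]
  {5,6}:  v_{5} + v_{6} = 2·v_{2} + 2·v_{3}  ⇒ sig = [2:2,2]
  {0,2,3}:  v_{0} + v_{2} + v_{3} = v_{5}  ⇒ sig = [3:1]
  {2,3,7}:  v_{2} + v_{3} + v_{7} = v_{6}  ⇒ sig = [3:1]

so the primitive-relation signature multiset is
[[2:], [2:], [2:1], [2:1], [2:1,1], [2:1,1], [2:1,1], [2:1,1], [2:1,2], [2:2,2], [3:1], [3:1]]


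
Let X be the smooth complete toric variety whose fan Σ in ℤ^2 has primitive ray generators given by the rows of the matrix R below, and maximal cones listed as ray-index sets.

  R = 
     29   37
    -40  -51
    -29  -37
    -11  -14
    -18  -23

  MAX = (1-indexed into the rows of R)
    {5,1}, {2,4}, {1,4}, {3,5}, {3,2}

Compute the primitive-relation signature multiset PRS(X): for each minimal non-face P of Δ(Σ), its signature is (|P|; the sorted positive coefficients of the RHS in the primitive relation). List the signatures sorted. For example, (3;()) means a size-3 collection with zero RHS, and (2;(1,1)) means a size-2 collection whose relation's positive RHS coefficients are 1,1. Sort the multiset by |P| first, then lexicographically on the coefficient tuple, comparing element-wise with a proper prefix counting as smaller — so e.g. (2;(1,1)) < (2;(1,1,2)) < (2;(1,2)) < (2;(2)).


5 collections generate NE(X_Σ); each relation:

  P={1,3}:  v_{1} + v_{3} = 0  ⇒ sig = (2;())
  P={1,2}:  v_{1} + v_{2} = v_{4}  ⇒ sig = (2;(1))
  P={3,4}:  v_{3} + v_{4} = v_{2}  ⇒ sig = (2;(1))
  P={4,5}:  v_{4} + v_{5} = v_{3}  ⇒ sig = (2;(1))
  P={2,5}:  v_{2} + v_{5} = 2·v_{3}  ⇒ sig = (2;(2))

so the primitive-relation signature multiset is
[(2;()), (2;(1)), (2;(1)), (2;(1)), (2;(2))]


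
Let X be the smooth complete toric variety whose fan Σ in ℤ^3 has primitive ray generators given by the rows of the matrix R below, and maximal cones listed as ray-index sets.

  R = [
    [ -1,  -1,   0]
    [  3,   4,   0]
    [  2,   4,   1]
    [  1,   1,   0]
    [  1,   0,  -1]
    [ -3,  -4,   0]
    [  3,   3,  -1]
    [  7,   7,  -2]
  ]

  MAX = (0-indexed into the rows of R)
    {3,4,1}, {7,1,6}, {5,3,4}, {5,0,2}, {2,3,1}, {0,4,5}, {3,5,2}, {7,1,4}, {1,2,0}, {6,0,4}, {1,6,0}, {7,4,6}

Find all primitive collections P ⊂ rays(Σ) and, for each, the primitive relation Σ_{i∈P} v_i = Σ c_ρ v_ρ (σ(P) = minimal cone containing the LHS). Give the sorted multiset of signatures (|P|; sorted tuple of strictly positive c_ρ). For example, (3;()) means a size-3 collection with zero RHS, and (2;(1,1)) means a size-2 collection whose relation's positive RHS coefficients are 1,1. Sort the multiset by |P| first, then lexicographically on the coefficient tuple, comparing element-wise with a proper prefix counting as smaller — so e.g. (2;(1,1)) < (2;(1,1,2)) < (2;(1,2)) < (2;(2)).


12 minimal non-faces of Δ(Σ) (on 8 rays):

  P = {0,3}:  v_{0} + v_{3} = 0  ⇒ sig = (2;())
  P = {1,5}:  v_{1} + v_{5} = 0  ⇒ sig = (2;())
  P = {2,4}:  v_{2} + v_{4} = v_{1}  ⇒ sig = (2;(1))
  P = {3,6}:  v_{3} + v_{6} = v_{1} + v_{4}  ⇒ sig = (2;(1,1))
  P = {5,6}:  v_{5} + v_{6} = v_{0} + v_{4}  ⇒ sig = (2;(1,1))
  P = {5,7}:  v_{5} + v_{7} = v_{4} + v_{6}  ⇒ sig = (2;(1,1))
  P = {2,6}:  v_{2} + v_{6} = v_{0} + 2·v_{1}  ⇒ sig = (2;(1,2))
  P = {2,7}:  v_{2} + v_{7} = 2·v_{1} + v_{6}  ⇒ sig = (2;(1,2))
  P = {0,7}:  v_{0} + v_{7} = 2·v_{6}  ⇒ sig = (2;(2))
  P = {3,7}:  v_{3} + v_{7} = 2·v_{1} + 2·v_{4}  ⇒ sig = (2;(2,2))
  P = {0,1,4}:  v_{0} + v_{1} + v_{4} = v_{6}  ⇒ sig = (3;(1))
  P = {1,4,6}:  v_{1} + v_{4} + v_{6} = v_{7}  ⇒ sig = (3;(1))

Hence PRS(X_Σ) =
{ (2;()) ×2,  (2;(1)),  (2;(1,1)) ×3,  (2;(1,2)) ×2,  (2;(2)),  (2;(2,2)),  (3;(1)) ×2 }


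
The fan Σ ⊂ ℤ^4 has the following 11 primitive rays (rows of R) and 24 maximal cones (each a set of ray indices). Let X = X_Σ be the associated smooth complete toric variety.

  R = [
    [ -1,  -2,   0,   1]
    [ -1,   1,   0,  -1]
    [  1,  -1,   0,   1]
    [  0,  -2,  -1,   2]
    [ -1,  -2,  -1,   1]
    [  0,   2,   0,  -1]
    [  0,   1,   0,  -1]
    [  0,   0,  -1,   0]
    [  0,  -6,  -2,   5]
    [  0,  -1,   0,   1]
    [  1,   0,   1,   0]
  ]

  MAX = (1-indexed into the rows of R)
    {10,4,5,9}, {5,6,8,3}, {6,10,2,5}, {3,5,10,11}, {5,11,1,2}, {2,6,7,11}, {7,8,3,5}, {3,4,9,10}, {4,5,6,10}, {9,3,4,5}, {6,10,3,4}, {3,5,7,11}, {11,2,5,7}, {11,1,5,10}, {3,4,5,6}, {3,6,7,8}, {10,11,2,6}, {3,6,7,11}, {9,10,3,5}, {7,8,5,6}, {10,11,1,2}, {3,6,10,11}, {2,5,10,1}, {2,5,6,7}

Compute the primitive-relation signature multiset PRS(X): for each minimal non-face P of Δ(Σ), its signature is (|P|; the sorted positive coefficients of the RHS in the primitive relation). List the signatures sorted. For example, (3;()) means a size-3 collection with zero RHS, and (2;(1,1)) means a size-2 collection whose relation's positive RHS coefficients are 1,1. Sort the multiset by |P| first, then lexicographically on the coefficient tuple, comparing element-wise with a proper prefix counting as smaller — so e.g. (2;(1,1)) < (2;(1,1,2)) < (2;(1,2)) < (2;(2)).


25 collections generate NE(X_Σ); each relation:

  {2,3}:  v_{2} + v_{3} = 0  →  sig = (2;())
  {7,10}:  v_{7} + v_{10} = 0  →  sig = (2;())
  {1,8}:  v_{1} + v_{8} = v_{5}  →  sig = (2;(1))
  {1,6}:  v_{1} + v_{6} = v_{2} + v_{10}  →  sig = (2;(1,1))
  {4,11}:  v_{4} + v_{11} = v_{3} + v_{10}  →  sig = (2;(1,1))
  {8,11}:  v_{8} + v_{11} = v_{3} + v_{7}  →  sig = (2;(1,1))
  {1,3}:  v_{1} + v_{3} = v_{5} + v_{10} + v_{11}  →  sig = (2;(1,1,1))
  {1,7}:  v_{1} + v_{7} = v_{2} + v_{5} + v_{11}  →  sig = (2;(1,1,1))
  {2,4}:  v_{2} + v_{4} = v_{5} + v_{6} + v_{10}  →  sig = (2;(1,1,1))
  {2,8}:  v_{2} + v_{8} = v_{5} + v_{6} + v_{7}  →  sig = (2;(1,1,1))
  {2,9}:  v_{2} + v_{9} = v_{4} + v_{5} + v_{10}  →  sig = (2;(1,1,1))
  {4,7}:  v_{4} + v_{7} = v_{3} + v_{5} + v_{6}  →  sig = (2;(1,1,1))
  {7,9}:  v_{7} + v_{9} = v_{3} + v_{4} + v_{5}  →  sig = (2;(1,1,1))
  {8,10}:  v_{8} + v_{10} = v_{3} + v_{5} + v_{6}  →  sig = (2;(1,1,1))
  {8,9}:  v_{8} + v_{9} = 2·v_{3} + v_{4} + 2·v_{5} + v_{6}  →  sig = (2;(1,1,2,2))
  {1,4}:  v_{1} + v_{4} = v_{5} + 2·v_{10}  →  sig = (2;(1,2))
  {9,11}:  v_{9} + v_{11} = 2·v_{3} + v_{5} + 2·v_{10}  →  sig = (2;(1,2,2))
  {1,9}:  v_{1} + v_{9} = v_{3} + 2·v_{5} + 3·v_{10}  →  sig = (2;(1,2,3))
  {6,9}:  v_{6} + v_{9} = 2·v_{4}  →  sig = (2;(2))
  {4,8}:  v_{4} + v_{8} = 2·v_{3} + 2·v_{5} + 2·v_{6}  →  sig = (2;(2,2,2))
  {5,6,11}:  v_{5} + v_{6} + v_{11} = 0  →  sig = (3;())
  {2,5,10,11}:  v_{2} + v_{5} + v_{10} + v_{11} = v_{1}  →  sig = (4;(1))
  {3,4,5,10}:  v_{3} + v_{4} + v_{5} + v_{10} = v_{9}  →  sig = (4;(1))
  {3,5,6,7}:  v_{3} + v_{5} + v_{6} + v_{7} = v_{8}  →  sig = (4;(1))
  {3,5,6,10}:  v_{3} + v_{5} + v_{6} + v_{10} = v_{4}  →  sig = (4;(1))

Hence PRS(X_Σ) =
    (2;())
    (2;())
    (2;(1))
    (2;(1,1))
    (2;(1,1))
    (2;(1,1))
    (2;(1,1,1))
    (2;(1,1,1))
    (2;(1,1,1))
    (2;(1,1,1))
    (2;(1,1,1))
    (2;(1,1,1))
    (2;(1,1,1))
    (2;(1,1,1))
    (2;(1,1,2,2))
    (2;(1,2))
    (2;(1,2,2))
    (2;(1,2,3))
    (2;(2))
    (2;(2,2,2))
    (3;())
    (4;(1))
    (4;(1))
    (4;(1))
    (4;(1))


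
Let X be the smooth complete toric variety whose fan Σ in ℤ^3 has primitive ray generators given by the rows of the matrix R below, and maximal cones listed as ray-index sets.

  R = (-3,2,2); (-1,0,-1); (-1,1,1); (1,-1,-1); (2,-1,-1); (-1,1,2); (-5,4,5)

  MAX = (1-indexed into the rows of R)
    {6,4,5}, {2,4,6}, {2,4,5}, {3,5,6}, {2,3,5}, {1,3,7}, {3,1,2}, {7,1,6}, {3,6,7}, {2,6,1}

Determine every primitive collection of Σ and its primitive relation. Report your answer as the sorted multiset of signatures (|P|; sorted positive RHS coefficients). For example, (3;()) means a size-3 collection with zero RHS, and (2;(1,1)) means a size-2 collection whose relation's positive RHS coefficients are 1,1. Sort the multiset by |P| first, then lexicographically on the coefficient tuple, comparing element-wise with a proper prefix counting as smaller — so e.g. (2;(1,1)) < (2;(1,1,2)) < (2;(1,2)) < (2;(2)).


Σ has 9 primitive collections:

  P = {3,4}:  v_{3} + v_{4} = 0  ⟹  sig = (2;())
  P = {1,5}:  v_{1} + v_{5} = v_{3}  ⟹  sig = (2;(1))
  P = {1,4}:  v_{1} + v_{4} = v_{2} + v_{6}  ⟹  sig = (2;(1,1))
  P = {4,7}:  v_{4} + v_{7} = v_{1} + v_{6}  ⟹  sig = (2;(1,1))
  P = {5,7}:  v_{5} + v_{7} = 2·v_{3} + v_{6}  ⟹  sig = (2;(1,2))
  P = {2,7}:  v_{2} + v_{7} = 2·v_{1}  ⟹  sig = (2;(2))
  P = {2,5,6}:  v_{2} + v_{5} + v_{6} = 0  ⟹  sig = (3;())
  P = {1,3,6}:  v_{1} + v_{3} + v_{6} = v_{7}  ⟹  sig = (3;(1))
  P = {2,3,6}:  v_{2} + v_{3} + v_{6} = v_{1}  ⟹  sig = (3;(1))

so the primitive-relation signature multiset is
{ (2;()),  (2;(1)),  (2;(1,1)) ×2,  (2;(1,2)),  (2;(2)),  (3;()),  (3;(1)) ×2 }


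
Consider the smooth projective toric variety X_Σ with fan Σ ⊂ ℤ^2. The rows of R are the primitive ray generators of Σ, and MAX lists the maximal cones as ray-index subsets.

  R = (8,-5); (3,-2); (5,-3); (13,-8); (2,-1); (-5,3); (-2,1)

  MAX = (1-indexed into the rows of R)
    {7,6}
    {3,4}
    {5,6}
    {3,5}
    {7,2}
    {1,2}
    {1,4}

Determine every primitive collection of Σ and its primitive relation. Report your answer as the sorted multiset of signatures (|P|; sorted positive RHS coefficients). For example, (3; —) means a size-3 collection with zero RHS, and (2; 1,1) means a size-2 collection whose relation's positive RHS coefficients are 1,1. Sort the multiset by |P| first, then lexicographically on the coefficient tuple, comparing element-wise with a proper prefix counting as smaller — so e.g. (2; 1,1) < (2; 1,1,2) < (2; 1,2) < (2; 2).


The 14 primitive collections of Σ (r=7, n=2):

  • {3,6}:  v_{3} + v_{6} = 0 ; sig = (2; —)
  • {5,7}:  v_{5} + v_{7} = 0 ; sig = (2; —)
  • {1,3}:  v_{1} + v_{3} = v_{4} ; sig = (2; 1)
  • {1,6}:  v_{1} + v_{6} = v_{2} ; sig = (2; 1)
  • {2,3}:  v_{2} + v_{3} = v_{1} ; sig = (2; 1)
  • {2,5}:  v_{2} + v_{5} = v_{3} ; sig = (2; 1)
  • {2,6}:  v_{2} + v_{6} = v_{7} ; sig = (2; 1)
  • {3,7}:  v_{3} + v_{7} = v_{2} ; sig = (2; 1)
  • {4,6}:  v_{4} + v_{6} = v_{1} ; sig = (2; 1)
  • {4,7}:  v_{4} + v_{7} = v_{1} + v_{2} ; sig = (2; 1,1)
  • {1,5}:  v_{1} + v_{5} = 2·v_{3} ; sig = (2; 2)
  • {1,7}:  v_{1} + v_{7} = 2·v_{2} ; sig = (2; 2)
  • {2,4}:  v_{2} + v_{4} = 2·v_{1} ; sig = (2; 2)
  • {4,5}:  v_{4} + v_{5} = 3·v_{3} ; sig = (2; 3)

Hence PRS(X_Σ) =
    (2; —)
    (2; —)
    (2; 1)
    (2; 1)
    (2; 1)
    (2; 1)
    (2; 1)
    (2; 1)
    (2; 1)
    (2; 1,1)
    (2; 2)
    (2; 2)
    (2; 2)
    (2; 3)


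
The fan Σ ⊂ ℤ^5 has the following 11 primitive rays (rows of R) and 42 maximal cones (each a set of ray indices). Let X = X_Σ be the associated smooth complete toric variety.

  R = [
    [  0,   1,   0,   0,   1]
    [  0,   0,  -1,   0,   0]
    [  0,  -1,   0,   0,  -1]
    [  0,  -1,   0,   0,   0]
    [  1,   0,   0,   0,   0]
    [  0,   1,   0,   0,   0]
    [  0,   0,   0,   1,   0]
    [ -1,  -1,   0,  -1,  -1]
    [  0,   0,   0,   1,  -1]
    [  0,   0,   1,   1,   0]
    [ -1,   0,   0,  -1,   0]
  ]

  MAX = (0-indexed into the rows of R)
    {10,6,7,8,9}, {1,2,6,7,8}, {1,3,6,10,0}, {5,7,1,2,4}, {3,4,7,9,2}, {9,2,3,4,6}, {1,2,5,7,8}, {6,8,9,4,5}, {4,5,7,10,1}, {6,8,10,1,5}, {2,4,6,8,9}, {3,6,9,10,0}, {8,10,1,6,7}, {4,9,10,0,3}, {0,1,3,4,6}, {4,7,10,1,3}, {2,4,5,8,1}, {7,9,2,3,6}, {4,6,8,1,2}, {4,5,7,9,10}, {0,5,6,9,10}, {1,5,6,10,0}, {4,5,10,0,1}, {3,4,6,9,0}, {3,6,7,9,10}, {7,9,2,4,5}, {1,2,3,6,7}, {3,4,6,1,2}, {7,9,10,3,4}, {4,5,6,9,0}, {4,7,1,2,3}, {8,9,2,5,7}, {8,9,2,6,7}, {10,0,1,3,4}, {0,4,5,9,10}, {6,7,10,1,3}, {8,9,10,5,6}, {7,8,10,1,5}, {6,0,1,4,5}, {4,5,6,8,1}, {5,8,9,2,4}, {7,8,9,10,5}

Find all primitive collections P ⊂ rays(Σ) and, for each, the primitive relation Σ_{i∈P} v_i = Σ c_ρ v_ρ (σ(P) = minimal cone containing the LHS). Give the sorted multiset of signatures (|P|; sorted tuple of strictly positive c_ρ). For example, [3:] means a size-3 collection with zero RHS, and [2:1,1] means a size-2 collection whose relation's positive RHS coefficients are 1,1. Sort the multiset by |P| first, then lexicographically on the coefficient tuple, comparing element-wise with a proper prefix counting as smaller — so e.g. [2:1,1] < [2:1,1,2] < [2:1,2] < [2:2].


The 13 primitive collections of Σ (r=11, n=5):

  • {0,2}:  v_{0} + v_{2} = 0 ; sig = [2:]
  • {3,5}:  v_{3} + v_{5} = 0 ; sig = [2:]
  • {0,7}:  v_{0} + v_{7} = v_{10} ; sig = [2:1]
  • {1,9}:  v_{1} + v_{9} = v_{6} ; sig = [2:1]
  • {2,10}:  v_{2} + v_{10} = v_{7} ; sig = [2:1]
  • {0,8}:  v_{0} + v_{8} = v_{5} + v_{6} ; sig = [2:1,1]
  • {3,8}:  v_{3} + v_{8} = v_{2} + v_{6} ; sig = [2:1,1]
  • {4,6,10}:  v_{4} + v_{6} + v_{10} = 0 ; sig = [3:]
  • {2,5,6}:  v_{2} + v_{5} + v_{6} = v_{8} ; sig = [3:1]
  • {4,6,7}:  v_{4} + v_{6} + v_{7} = v_{2} ; sig = [3:1]
  • {4,8,10}:  v_{4} + v_{8} + v_{10} = v_{2} + v_{5} ; sig = [3:1,1]
  • {5,6,7}:  v_{5} + v_{6} + v_{7} = v_{8} + v_{10} ; sig = [3:1,1]
  • {4,7,8}:  v_{4} + v_{7} + v_{8} = 2·v_{2} + v_{5} ; sig = [3:1,2]

Sorted signature multiset PRS(X):
    |P|=2: 7 collections, coeffs (), (), (1), (1), (1), (1,1), (1,1)
    |P|=3: 6 collections, coeffs (), (1), (1), (1,1), (1,1), (1,2)


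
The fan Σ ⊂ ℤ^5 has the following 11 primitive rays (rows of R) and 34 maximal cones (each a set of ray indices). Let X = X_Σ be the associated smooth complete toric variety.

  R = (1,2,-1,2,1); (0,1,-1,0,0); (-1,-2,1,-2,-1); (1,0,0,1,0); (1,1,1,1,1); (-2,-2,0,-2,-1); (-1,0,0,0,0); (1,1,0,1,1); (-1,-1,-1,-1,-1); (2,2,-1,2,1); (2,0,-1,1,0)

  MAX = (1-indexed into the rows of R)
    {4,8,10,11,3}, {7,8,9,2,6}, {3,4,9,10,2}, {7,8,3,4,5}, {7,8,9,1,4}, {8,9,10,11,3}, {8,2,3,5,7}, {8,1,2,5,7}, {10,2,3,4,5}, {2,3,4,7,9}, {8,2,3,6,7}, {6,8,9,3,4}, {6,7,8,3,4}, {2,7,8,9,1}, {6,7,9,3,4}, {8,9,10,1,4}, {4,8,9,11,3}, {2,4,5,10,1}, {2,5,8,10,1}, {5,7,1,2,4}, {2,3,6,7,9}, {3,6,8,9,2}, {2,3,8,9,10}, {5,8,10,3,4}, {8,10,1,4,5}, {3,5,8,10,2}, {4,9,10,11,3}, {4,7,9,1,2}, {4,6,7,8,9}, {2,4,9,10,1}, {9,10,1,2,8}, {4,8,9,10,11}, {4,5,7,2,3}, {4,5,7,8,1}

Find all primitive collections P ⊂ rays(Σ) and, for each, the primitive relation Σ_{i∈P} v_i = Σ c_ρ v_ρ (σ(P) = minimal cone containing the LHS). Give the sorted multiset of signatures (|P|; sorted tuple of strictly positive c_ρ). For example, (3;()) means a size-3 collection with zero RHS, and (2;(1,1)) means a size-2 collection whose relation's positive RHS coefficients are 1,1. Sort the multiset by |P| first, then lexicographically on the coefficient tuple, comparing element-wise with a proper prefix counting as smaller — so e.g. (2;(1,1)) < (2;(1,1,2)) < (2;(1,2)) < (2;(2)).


Minimal non-faces — 15 found among 11 rays, 34 max cones:

  P={1,3}:  v_{1} + v_{3} = 0 ; sig = (2;())
  P={5,9}:  v_{5} + v_{9} = 0 ; sig = (2;())
  P={7,10}:  v_{7} + v_{10} = v_{1} ; sig = (2;(1))
  P={6,10}:  v_{6} + v_{10} = v_{8} + v_{9} ; sig = (2;(1,1))
  P={1,6}:  v_{1} + v_{6} = v_{7} + v_{8} + v_{9} ; sig = (2;(1,1,1))
  P={5,6}:  v_{5} + v_{6} = v_{3} + v_{7} + v_{8} ; sig = (2;(1,1,1))
  P={7,11}:  v_{7} + v_{11} = v_{4} + v_{8} + v_{9} ; sig = (2;(1,1,1))
  P={1,11}:  v_{1} + v_{11} = v_{4} + v_{8} + v_{9} + v_{10} ; sig = (2;(1,1,1,1))
  P={5,11}:  v_{5} + v_{11} = v_{3} + v_{4} + v_{8} + v_{10} ; sig = (2;(1,1,1,1))
  P={2,11}:  v_{2} + v_{11} = v_{3} + v_{9} + 2·v_{10} ; sig = (2;(1,1,2))
  P={6,11}:  v_{6} + v_{11} = v_{3} + v_{4} + 2·v_{8} + 2·v_{9} ; sig = (2;(1,1,2,2))
  P={2,4,6}:  v_{2} + v_{4} + v_{6} = v_{9} ; sig = (3;(1))
  P={2,4,8}:  v_{2} + v_{4} + v_{8} = v_{10} ; sig = (3;(1))
  P={3,7,8,9}:  v_{3} + v_{7} + v_{8} + v_{9} = v_{6} ; sig = (4;(1))
  P={3,4,8,9,10}:  v_{3} + v_{4} + v_{8} + v_{9} + v_{10} = v_{11} ; sig = (5;(1))

so the primitive-relation signature multiset is
    |P|=2: 11 collections, coeffs (), (), (1), (1,1), (1,1,1), (1,1,1), (1,1,1), (1,1,1,1), (1,1,1,1), (1,1,2), (1,1,2,2)
    |P|=3: 2 collections, coeffs (1), (1)
    |P|=4: 1 collection, coeffs (1)
    |P|=5: 1 collection, coeffs (1)


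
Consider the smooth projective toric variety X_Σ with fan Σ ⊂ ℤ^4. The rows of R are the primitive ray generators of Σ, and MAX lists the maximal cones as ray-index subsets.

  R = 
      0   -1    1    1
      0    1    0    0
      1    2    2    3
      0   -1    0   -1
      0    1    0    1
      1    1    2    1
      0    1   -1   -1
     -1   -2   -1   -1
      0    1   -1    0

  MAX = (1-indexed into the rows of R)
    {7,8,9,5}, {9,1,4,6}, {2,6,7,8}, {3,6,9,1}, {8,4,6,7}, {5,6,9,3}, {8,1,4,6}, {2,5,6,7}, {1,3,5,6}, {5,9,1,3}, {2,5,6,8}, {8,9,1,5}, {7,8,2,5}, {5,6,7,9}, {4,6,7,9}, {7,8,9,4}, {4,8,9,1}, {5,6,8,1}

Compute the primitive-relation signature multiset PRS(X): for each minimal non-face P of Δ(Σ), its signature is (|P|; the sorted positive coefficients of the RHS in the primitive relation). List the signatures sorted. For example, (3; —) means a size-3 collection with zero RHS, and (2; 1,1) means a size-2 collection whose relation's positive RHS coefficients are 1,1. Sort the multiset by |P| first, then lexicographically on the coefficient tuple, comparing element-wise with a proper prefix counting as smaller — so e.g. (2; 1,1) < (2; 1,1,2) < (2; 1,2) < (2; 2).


The 12 primitive collections of Σ (r=9, n=4):

  P = {1,7}:  v_{1} + v_{7} = 0  ⟹  sig = (2; —)
  P = {4,5}:  v_{4} + v_{5} = 0  ⟹  sig = (2; —)
  P = {2,9}:  v_{2} + v_{9} = v_{5} + v_{7}  ⟹  sig = (2; 1,1)
  P = {3,8}:  v_{3} + v_{8} = v_{1} + v_{5}  ⟹  sig = (2; 1,1)
  P = {1,2}:  v_{1} + v_{2} = v_{5} + v_{6} + v_{8}  ⟹  sig = (2; 1,1,1)
  P = {2,4}:  v_{2} + v_{4} = v_{6} + v_{7} + v_{8}  ⟹  sig = (2; 1,1,1)
  P = {3,4}:  v_{3} + v_{4} = v_{1} + v_{6} + v_{9}  ⟹  sig = (2; 1,1,1)
  P = {3,7}:  v_{3} + v_{7} = v_{5} + v_{6} + v_{9}  ⟹  sig = (2; 1,1,1)
  P = {2,3}:  v_{2} + v_{3} = 2·v_{5} + v_{6}  ⟹  sig = (2; 1,2)
  P = {6,8,9}:  v_{6} + v_{8} + v_{9} = 0  ⟹  sig = (3; —)
  P = {1,5,6,9}:  v_{1} + v_{5} + v_{6} + v_{9} = v_{3}  ⟹  sig = (4; 1)
  P = {5,6,7,8}:  v_{5} + v_{6} + v_{7} + v_{8} = v_{2}  ⟹  sig = (4; 1)

so the primitive-relation signature multiset is
    (2; —)
    (2; —)
    (2; 1,1)
    (2; 1,1)
    (2; 1,1,1)
    (2; 1,1,1)
    (2; 1,1,1)
    (2; 1,1,1)
    (2; 1,2)
    (3; —)
    (4; 1)
    (4; 1)


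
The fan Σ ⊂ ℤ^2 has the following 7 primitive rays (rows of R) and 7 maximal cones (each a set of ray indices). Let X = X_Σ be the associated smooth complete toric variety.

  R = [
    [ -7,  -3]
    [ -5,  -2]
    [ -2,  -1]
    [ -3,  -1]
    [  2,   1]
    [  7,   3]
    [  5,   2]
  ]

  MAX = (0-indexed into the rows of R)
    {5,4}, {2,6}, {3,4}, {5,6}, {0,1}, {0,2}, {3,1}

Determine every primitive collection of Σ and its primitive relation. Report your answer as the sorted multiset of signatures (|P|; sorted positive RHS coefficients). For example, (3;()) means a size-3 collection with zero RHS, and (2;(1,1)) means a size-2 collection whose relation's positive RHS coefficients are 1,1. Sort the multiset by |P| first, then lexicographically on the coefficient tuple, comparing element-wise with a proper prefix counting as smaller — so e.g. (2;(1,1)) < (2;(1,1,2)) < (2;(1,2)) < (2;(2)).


|primitive collections| = 14. Relations:

  P = {0,5}:  v_{0} + v_{5} = 0 — sig = (2;())
  P = {1,6}:  v_{1} + v_{6} = 0 — sig = (2;())
  P = {2,4}:  v_{2} + v_{4} = 0 — sig = (2;())
  P = {0,4}:  v_{0} + v_{4} = v_{1} — sig = (2;(1))
  P = {0,6}:  v_{0} + v_{6} = v_{2} — sig = (2;(1))
  P = {1,2}:  v_{1} + v_{2} = v_{0} — sig = (2;(1))
  P = {1,4}:  v_{1} + v_{4} = v_{3} — sig = (2;(1))
  P = {1,5}:  v_{1} + v_{5} = v_{4} — sig = (2;(1))
  P = {2,3}:  v_{2} + v_{3} = v_{1} — sig = (2;(1))
  P = {2,5}:  v_{2} + v_{5} = v_{6} — sig = (2;(1))
  P = {3,6}:  v_{3} + v_{6} = v_{4} — sig = (2;(1))
  P = {4,6}:  v_{4} + v_{6} = v_{5} — sig = (2;(1))
  P = {0,3}:  v_{0} + v_{3} = 2·v_{1} — sig = (2;(2))
  P = {3,5}:  v_{3} + v_{5} = 2·v_{4} — sig = (2;(2))

Hence PRS(X_Σ) =
    |P|=2: 14 collections, coeffs (), (), (), (1), (1), (1), (1), (1), (1), (1), (1), (1), (2), (2)


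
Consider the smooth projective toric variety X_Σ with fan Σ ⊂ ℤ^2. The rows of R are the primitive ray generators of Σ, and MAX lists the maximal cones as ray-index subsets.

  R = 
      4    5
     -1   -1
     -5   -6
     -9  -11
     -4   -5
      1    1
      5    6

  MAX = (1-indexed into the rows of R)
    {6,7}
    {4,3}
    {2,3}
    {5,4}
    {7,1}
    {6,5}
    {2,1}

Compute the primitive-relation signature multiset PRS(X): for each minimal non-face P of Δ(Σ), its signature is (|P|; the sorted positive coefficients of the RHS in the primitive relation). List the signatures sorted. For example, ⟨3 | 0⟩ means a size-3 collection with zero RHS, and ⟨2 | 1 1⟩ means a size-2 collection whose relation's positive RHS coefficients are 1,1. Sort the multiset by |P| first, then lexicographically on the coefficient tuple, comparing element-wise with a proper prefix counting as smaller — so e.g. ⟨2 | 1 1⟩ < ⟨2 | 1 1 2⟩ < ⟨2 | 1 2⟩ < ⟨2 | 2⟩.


Minimal non-faces — 14 found among 7 rays, 7 max cones:

  • {1,5}:  v_{1} + v_{5} = 0  ⇒ sig = ⟨2 | 0⟩
  • {2,6}:  v_{2} + v_{6} = 0  ⇒ sig = ⟨2 | 0⟩
  • {3,7}:  v_{3} + v_{7} = 0  ⇒ sig = ⟨2 | 0⟩
  • {1,3}:  v_{1} + v_{3} = v_{2}  ⇒ sig = ⟨2 | 1⟩
  • {1,4}:  v_{1} + v_{4} = v_{3}  ⇒ sig = ⟨2 | 1⟩
  • {1,6}:  v_{1} + v_{6} = v_{7}  ⇒ sig = ⟨2 | 1⟩
  • {2,5}:  v_{2} + v_{5} = v_{3}  ⇒ sig = ⟨2 | 1⟩
  • {2,7}:  v_{2} + v_{7} = v_{1}  ⇒ sig = ⟨2 | 1⟩
  • {3,5}:  v_{3} + v_{5} = v_{4}  ⇒ sig = ⟨2 | 1⟩
  • {3,6}:  v_{3} + v_{6} = v_{5}  ⇒ sig = ⟨2 | 1⟩
  • {4,7}:  v_{4} + v_{7} = v_{5}  ⇒ sig = ⟨2 | 1⟩
  • {5,7}:  v_{5} + v_{7} = v_{6}  ⇒ sig = ⟨2 | 1⟩
  • {2,4}:  v_{2} + v_{4} = 2·v_{3}  ⇒ sig = ⟨2 | 2⟩
  • {4,6}:  v_{4} + v_{6} = 2·v_{5}  ⇒ sig = ⟨2 | 2⟩

so the primitive-relation signature multiset is
    |P|=2: 14 collections, coeffs (), (), (), (1), (1), (1), (1), (1), (1), (1), (1), (1), (2), (2)


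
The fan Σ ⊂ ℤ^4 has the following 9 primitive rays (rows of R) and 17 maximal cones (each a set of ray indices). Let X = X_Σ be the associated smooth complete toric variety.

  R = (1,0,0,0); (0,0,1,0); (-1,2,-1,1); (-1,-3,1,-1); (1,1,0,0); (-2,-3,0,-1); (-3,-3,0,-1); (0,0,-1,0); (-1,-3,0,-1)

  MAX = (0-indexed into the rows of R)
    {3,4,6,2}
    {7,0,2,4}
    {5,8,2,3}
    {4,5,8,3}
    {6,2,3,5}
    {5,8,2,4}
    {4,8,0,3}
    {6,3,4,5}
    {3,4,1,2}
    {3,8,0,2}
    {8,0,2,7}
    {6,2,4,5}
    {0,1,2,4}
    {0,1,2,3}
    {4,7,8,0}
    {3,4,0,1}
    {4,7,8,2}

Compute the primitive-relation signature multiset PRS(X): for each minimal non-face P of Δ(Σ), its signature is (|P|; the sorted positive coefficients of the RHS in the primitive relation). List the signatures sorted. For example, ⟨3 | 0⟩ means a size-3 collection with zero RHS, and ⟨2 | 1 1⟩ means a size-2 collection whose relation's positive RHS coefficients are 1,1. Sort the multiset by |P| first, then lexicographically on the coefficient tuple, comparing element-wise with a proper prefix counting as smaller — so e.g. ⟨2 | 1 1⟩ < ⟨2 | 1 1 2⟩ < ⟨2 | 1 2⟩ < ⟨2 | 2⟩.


Δ(Σ) — 9 vertices, 14 min non-faces:

  {1,7}:  v_{1} + v_{7} = 0  ⇒ sig = ⟨2 | 0⟩
  {0,5}:  v_{0} + v_{5} = v_{8}  ⇒ sig = ⟨2 | 1⟩
  {0,6}:  v_{0} + v_{6} = v_{5}  ⇒ sig = ⟨2 | 1⟩
  {1,8}:  v_{1} + v_{8} = v_{3}  ⇒ sig = ⟨2 | 1⟩
  {3,7}:  v_{3} + v_{7} = v_{8}  ⇒ sig = ⟨2 | 1⟩
  {6,7}:  v_{6} + v_{7} = v_{2} + v_{4} + v_{5} + v_{8}  ⇒ sig = ⟨2 | 1 1 1 1⟩
  {1,5}:  v_{1} + v_{5} = v_{2} + 2·v_{3} + v_{4}  ⇒ sig = ⟨2 | 1 1 2⟩
  {5,7}:  v_{5} + v_{7} = v_{2} + v_{4} + 2·v_{8}  ⇒ sig = ⟨2 | 1 1 2⟩
  {6,8}:  v_{6} + v_{8} = 2·v_{5}  ⇒ sig = ⟨2 | 2⟩
  {1,6}:  v_{1} + v_{6} = 2·v_{2} + 3·v_{3} + 2·v_{4}  ⇒ sig = ⟨2 | 2 2 3⟩
  {0,2,3,4}:  v_{0} + v_{2} + v_{3} + v_{4} = 0  ⇒ sig = ⟨4 | 0⟩
  {0,2,4,8}:  v_{0} + v_{2} + v_{4} + v_{8} = v_{7}  ⇒ sig = ⟨4 | 1⟩
  {2,3,4,5}:  v_{2} + v_{3} + v_{4} + v_{5} = v_{6}  ⇒ sig = ⟨4 | 1⟩
  {2,3,4,8}:  v_{2} + v_{3} + v_{4} + v_{8} = v_{5}  ⇒ sig = ⟨4 | 1⟩

Signatures (|P|; sorted positive RHS coefficients), sorted:
[⟨2 | 0⟩, ⟨2 | 1⟩, ⟨2 | 1⟩, ⟨2 | 1⟩, ⟨2 | 1⟩, ⟨2 | 1 1 1 1⟩, ⟨2 | 1 1 2⟩, ⟨2 | 1 1 2⟩, ⟨2 | 2⟩, ⟨2 | 2 2 3⟩, ⟨4 | 0⟩, ⟨4 | 1⟩, ⟨4 | 1⟩, ⟨4 | 1⟩]
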